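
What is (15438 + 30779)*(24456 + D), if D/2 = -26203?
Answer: -1291765150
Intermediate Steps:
D = -52406 (D = 2*(-26203) = -52406)
(15438 + 30779)*(24456 + D) = (15438 + 30779)*(24456 - 52406) = 46217*(-27950) = -1291765150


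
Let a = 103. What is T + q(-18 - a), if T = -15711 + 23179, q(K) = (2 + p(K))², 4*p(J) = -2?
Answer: 29881/4 ≈ 7470.3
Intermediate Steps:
p(J) = -½ (p(J) = (¼)*(-2) = -½)
q(K) = 9/4 (q(K) = (2 - ½)² = (3/2)² = 9/4)
T = 7468
T + q(-18 - a) = 7468 + 9/4 = 29881/4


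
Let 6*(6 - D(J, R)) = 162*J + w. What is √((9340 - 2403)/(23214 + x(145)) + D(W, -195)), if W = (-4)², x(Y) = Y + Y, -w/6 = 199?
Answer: I*√7827523899/5876 ≈ 15.057*I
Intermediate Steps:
w = -1194 (w = -6*199 = -1194)
x(Y) = 2*Y
W = 16
D(J, R) = 205 - 27*J (D(J, R) = 6 - (162*J - 1194)/6 = 6 - (-1194 + 162*J)/6 = 6 + (199 - 27*J) = 205 - 27*J)
√((9340 - 2403)/(23214 + x(145)) + D(W, -195)) = √((9340 - 2403)/(23214 + 2*145) + (205 - 27*16)) = √(6937/(23214 + 290) + (205 - 432)) = √(6937/23504 - 227) = √(-5328471/23504) = I*√7827523899/5876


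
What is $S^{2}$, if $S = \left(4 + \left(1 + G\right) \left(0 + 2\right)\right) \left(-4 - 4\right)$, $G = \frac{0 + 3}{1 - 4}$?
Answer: $1024$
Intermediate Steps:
$G = -1$ ($G = \frac{3}{-3} = 3 \left(- \frac{1}{3}\right) = -1$)
$S = -32$ ($S = \left(4 + \left(1 - 1\right) \left(0 + 2\right)\right) \left(-4 - 4\right) = \left(4 + 0 \cdot 2\right) \left(-8\right) = \left(4 + 0\right) \left(-8\right) = 4 \left(-8\right) = -32$)
$S^{2} = \left(-32\right)^{2} = 1024$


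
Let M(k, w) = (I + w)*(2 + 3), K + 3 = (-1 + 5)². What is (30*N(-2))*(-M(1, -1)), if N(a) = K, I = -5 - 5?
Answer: 21450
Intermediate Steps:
I = -10
K = 13 (K = -3 + (-1 + 5)² = -3 + 4² = -3 + 16 = 13)
N(a) = 13
M(k, w) = -50 + 5*w (M(k, w) = (-10 + w)*(2 + 3) = (-10 + w)*5 = -50 + 5*w)
(30*N(-2))*(-M(1, -1)) = (30*13)*(-(-50 + 5*(-1))) = 390*(-(-50 - 5)) = 390*(-1*(-55)) = 390*55 = 21450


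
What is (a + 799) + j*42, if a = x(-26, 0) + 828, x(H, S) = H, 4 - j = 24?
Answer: 761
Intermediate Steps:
j = -20 (j = 4 - 1*24 = 4 - 24 = -20)
a = 802 (a = -26 + 828 = 802)
(a + 799) + j*42 = (802 + 799) - 20*42 = 1601 - 840 = 761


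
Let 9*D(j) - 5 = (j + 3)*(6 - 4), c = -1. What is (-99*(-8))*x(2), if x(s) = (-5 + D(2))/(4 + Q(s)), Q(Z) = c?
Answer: -880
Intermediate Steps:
Q(Z) = -1
D(j) = 11/9 + 2*j/9 (D(j) = 5/9 + ((j + 3)*(6 - 4))/9 = 5/9 + ((3 + j)*2)/9 = 5/9 + (6 + 2*j)/9 = 5/9 + (2/3 + 2*j/9) = 11/9 + 2*j/9)
x(s) = -10/9 (x(s) = (-5 + (11/9 + (2/9)*2))/(4 - 1) = (-5 + (11/9 + 4/9))/3 = (-5 + 5/3)*(1/3) = -10/3*1/3 = -10/9)
(-99*(-8))*x(2) = -99*(-8)*(-10/9) = 792*(-10/9) = -880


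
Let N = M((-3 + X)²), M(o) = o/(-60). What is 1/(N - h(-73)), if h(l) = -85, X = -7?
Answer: 3/250 ≈ 0.012000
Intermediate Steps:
M(o) = -o/60 (M(o) = o*(-1/60) = -o/60)
N = -5/3 (N = -(-3 - 7)²/60 = -1/60*(-10)² = -1/60*100 = -5/3 ≈ -1.6667)
1/(N - h(-73)) = 1/(-5/3 - 1*(-85)) = 1/(-5/3 + 85) = 1/(250/3) = 3/250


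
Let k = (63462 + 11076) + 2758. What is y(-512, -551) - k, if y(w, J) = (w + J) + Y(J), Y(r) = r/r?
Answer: -78358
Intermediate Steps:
Y(r) = 1
y(w, J) = 1 + J + w (y(w, J) = (w + J) + 1 = (J + w) + 1 = 1 + J + w)
k = 77296 (k = 74538 + 2758 = 77296)
y(-512, -551) - k = (1 - 551 - 512) - 1*77296 = -1062 - 77296 = -78358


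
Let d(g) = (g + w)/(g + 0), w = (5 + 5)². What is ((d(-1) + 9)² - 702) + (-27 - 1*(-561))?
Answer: 7932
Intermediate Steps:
w = 100 (w = 10² = 100)
d(g) = (100 + g)/g (d(g) = (g + 100)/(g + 0) = (100 + g)/g)
((d(-1) + 9)² - 702) + (-27 - 1*(-561)) = (((100 - 1)/(-1) + 9)² - 702) + (-27 - 1*(-561)) = ((-1*99 + 9)² - 702) + (-27 + 561) = ((-99 + 9)² - 702) + 534 = ((-90)² - 702) + 534 = (8100 - 702) + 534 = 7398 + 534 = 7932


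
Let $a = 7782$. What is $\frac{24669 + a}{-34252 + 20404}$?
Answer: $- \frac{10817}{4616} \approx -2.3434$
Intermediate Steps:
$\frac{24669 + a}{-34252 + 20404} = \frac{24669 + 7782}{-34252 + 20404} = \frac{32451}{-13848} = 32451 \left(- \frac{1}{13848}\right) = - \frac{10817}{4616}$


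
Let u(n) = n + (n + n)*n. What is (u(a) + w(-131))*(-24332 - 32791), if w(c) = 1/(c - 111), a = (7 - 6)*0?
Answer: 5193/22 ≈ 236.05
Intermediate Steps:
a = 0 (a = 1*0 = 0)
u(n) = n + 2*n**2 (u(n) = n + (2*n)*n = n + 2*n**2)
w(c) = 1/(-111 + c)
(u(a) + w(-131))*(-24332 - 32791) = (0*(1 + 2*0) + 1/(-111 - 131))*(-24332 - 32791) = (0*(1 + 0) + 1/(-242))*(-57123) = (0*1 - 1/242)*(-57123) = (0 - 1/242)*(-57123) = -1/242*(-57123) = 5193/22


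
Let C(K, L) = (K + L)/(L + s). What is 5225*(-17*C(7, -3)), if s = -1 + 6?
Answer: -177650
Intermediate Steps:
s = 5
C(K, L) = (K + L)/(5 + L) (C(K, L) = (K + L)/(L + 5) = (K + L)/(5 + L))
5225*(-17*C(7, -3)) = 5225*(-17*(7 - 3)/(5 - 3)) = 5225*(-17*4/2) = 5225*(-17*2) = 5225*(-34) = -177650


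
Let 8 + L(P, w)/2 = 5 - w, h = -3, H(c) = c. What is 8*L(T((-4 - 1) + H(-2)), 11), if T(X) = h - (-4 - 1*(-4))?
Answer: -224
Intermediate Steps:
T(X) = -3 (T(X) = -3 - (-4 - 1*(-4)) = -3 - (-4 + 4) = -3 - 1*0 = -3 + 0 = -3)
L(P, w) = -6 - 2*w (L(P, w) = -16 + 2*(5 - w) = -16 + (10 - 2*w) = -6 - 2*w)
8*L(T((-4 - 1) + H(-2)), 11) = 8*(-6 - 2*11) = 8*(-6 - 22) = 8*(-28) = -224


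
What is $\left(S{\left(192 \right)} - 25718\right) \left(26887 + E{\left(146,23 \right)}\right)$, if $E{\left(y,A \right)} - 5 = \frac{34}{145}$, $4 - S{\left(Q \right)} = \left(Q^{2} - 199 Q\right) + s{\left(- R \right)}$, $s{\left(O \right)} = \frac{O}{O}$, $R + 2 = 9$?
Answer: $- \frac{95031643754}{145} \approx -6.5539 \cdot 10^{8}$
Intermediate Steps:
$R = 7$ ($R = -2 + 9 = 7$)
$s{\left(O \right)} = 1$
$S{\left(Q \right)} = 3 - Q^{2} + 199 Q$ ($S{\left(Q \right)} = 4 - \left(\left(Q^{2} - 199 Q\right) + 1\right) = 4 - \left(1 + Q^{2} - 199 Q\right) = 3 - Q^{2} + 199 Q$)
$E{\left(y,A \right)} = \frac{759}{145}$ ($E{\left(y,A \right)} = 5 + \frac{34}{145} = \frac{759}{145}$)
$\left(S{\left(192 \right)} - 25718\right) \left(26887 + E{\left(146,23 \right)}\right) = \left(\left(3 - 192^{2} + 199 \cdot 192\right) - 25718\right) \left(26887 + \frac{759}{145}\right) = \left(\left(3 - 36864 + 38208\right) - 25718\right) \frac{3899374}{145} = \left(1347 - 25718\right) \frac{3899374}{145} = \left(-24371\right) \frac{3899374}{145} = - \frac{95031643754}{145}$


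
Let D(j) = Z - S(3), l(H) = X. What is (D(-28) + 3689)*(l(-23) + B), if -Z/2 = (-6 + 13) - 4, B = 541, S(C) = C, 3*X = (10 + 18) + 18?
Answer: 6141920/3 ≈ 2.0473e+6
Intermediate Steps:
X = 46/3 (X = ((10 + 18) + 18)/3 = (28 + 18)/3 = (⅓)*46 = 46/3 ≈ 15.333)
l(H) = 46/3
Z = -6 (Z = -2*((-6 + 13) - 4) = -2*(7 - 4) = -2*3 = -6)
D(j) = -9 (D(j) = -6 - 1*3 = -6 - 3 = -9)
(D(-28) + 3689)*(l(-23) + B) = (-9 + 3689)*(46/3 + 541) = 3680*(1669/3) = 6141920/3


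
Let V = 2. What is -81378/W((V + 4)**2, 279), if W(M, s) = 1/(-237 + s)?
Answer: -3417876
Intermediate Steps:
-81378/W((V + 4)**2, 279) = -81378/(1/(-237 + 279)) = -81378/(1/42) = -81378/1/42 = -81378*42 = -3417876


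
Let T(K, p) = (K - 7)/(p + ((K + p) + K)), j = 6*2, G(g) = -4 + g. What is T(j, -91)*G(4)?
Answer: 0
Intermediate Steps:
j = 12
T(K, p) = (-7 + K)/(2*K + 2*p) (T(K, p) = (-7 + K)/(p + (p + 2*K)) = (-7 + K)/(2*K + 2*p))
T(j, -91)*G(4) = ((-7 + 12)/(2*(12 - 91)))*(-4 + 4) = ((½)*5/(-79))*0 = ((½)*(-1/79)*5)*0 = -5/158*0 = 0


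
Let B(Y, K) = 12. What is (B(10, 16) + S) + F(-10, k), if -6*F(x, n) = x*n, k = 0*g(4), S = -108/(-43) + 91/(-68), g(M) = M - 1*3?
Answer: 38519/2924 ≈ 13.173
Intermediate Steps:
g(M) = -3 + M (g(M) = M - 3 = -3 + M)
S = 3431/2924 (S = -108*(-1/43) + 91*(-1/68) = 108/43 - 91/68 = 3431/2924 ≈ 1.1734)
k = 0 (k = 0*(-3 + 4) = 0*1 = 0)
F(x, n) = -n*x/6 (F(x, n) = -x*n/6 = -n*x/6)
(B(10, 16) + S) + F(-10, k) = (12 + 3431/2924) - ⅙*0*(-10) = 38519/2924 + 0 = 38519/2924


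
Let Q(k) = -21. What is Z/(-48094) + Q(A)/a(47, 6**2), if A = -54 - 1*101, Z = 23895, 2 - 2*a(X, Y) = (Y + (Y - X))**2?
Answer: -1838091/4280366 ≈ -0.42942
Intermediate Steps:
a(X, Y) = 1 - (-X + 2*Y)**2/2 (a(X, Y) = 1 - (Y + (Y - X))**2/2 = 1 - (-X + 2*Y)**2/2)
A = -155 (A = -54 - 101 = -155)
Z/(-48094) + Q(A)/a(47, 6**2) = 23895/(-48094) - 21/(1 - (47 - 2*6**2)**2/2) = 23895*(-1/48094) - 21/(1 - (47 - 2*36)**2/2) = -23895/48094 - 21/(1 - (47 - 72)**2/2) = -23895/48094 - 21/(1 - 1/2*(-25)**2) = -23895/48094 - 21/(1 - 1/2*625) = -23895/48094 - 21/(1 - 625/2) = -23895/48094 - 21/(-623/2) = -23895/48094 - 21*(-2/623) = -23895/48094 + 6/89 = -1838091/4280366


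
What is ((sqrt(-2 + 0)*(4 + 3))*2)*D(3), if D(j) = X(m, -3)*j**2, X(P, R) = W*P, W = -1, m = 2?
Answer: -252*I*sqrt(2) ≈ -356.38*I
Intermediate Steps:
X(P, R) = -P
D(j) = -2*j**2 (D(j) = (-1*2)*j**2 = -2*j**2)
((sqrt(-2 + 0)*(4 + 3))*2)*D(3) = ((sqrt(-2 + 0)*(4 + 3))*2)*(-2*3**2) = ((sqrt(-2)*7)*2)*(-2*9) = (((I*sqrt(2))*7)*2)*(-18) = ((7*I*sqrt(2))*2)*(-18) = (14*I*sqrt(2))*(-18) = -252*I*sqrt(2)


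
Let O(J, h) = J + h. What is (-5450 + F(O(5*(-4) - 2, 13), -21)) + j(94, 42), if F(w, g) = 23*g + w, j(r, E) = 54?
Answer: -5888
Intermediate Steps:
F(w, g) = w + 23*g
(-5450 + F(O(5*(-4) - 2, 13), -21)) + j(94, 42) = (-5450 + (((5*(-4) - 2) + 13) + 23*(-21))) + 54 = (-5450 + (((-20 - 2) + 13) - 483)) + 54 = (-5450 + ((-22 + 13) - 483)) + 54 = (-5450 + (-9 - 483)) + 54 = (-5450 - 492) + 54 = -5942 + 54 = -5888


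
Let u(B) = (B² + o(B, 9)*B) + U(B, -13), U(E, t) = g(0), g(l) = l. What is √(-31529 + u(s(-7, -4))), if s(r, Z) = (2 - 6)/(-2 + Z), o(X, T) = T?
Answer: I*√283703/3 ≈ 177.55*I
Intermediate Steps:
s(r, Z) = -4/(-2 + Z)
U(E, t) = 0
u(B) = B² + 9*B (u(B) = (B² + 9*B) + 0 = B² + 9*B)
√(-31529 + u(s(-7, -4))) = √(-31529 + (-4/(-2 - 4))*(9 - 4/(-2 - 4))) = √(-31529 + (-4/(-6))*(9 - 4/(-6))) = √(-31529 + (-4*(-⅙))*(9 - 4*(-⅙))) = √(-31529 + 2*(9 + ⅔)/3) = √(-31529 + (⅔)*(29/3)) = √(-31529 + 58/9) = √(-283703/9) = I*√283703/3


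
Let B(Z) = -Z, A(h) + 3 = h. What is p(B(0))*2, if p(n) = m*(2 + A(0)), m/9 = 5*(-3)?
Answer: 270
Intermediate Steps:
A(h) = -3 + h
m = -135 (m = 9*(5*(-3)) = 9*(-15) = -135)
p(n) = 135 (p(n) = -135*(2 + (-3 + 0)) = -135*(2 - 3) = -135*(-1) = 135)
p(B(0))*2 = 135*2 = 270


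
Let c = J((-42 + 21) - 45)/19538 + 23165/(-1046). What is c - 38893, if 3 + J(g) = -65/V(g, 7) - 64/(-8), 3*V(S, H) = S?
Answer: -8748289323549/224804228 ≈ -38915.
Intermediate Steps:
V(S, H) = S/3
J(g) = 5 - 195/g (J(g) = -3 + (-65*3/g - 64/(-8)) = -3 + (-195/g - 64*(-1/8)) = -3 + (-195/g + 8) = -3 + (8 - 195/g) = 5 - 195/g)
c = -4978483945/224804228 (c = (5 - 195/((-42 + 21) - 45))/19538 + 23165/(-1046) = (5 - 195/(-21 - 45))*(1/19538) + 23165*(-1/1046) = (5 - 195/(-66))*(1/19538) - 23165/1046 = (5 - 195*(-1/66))*(1/19538) - 23165/1046 = (5 + 65/22)*(1/19538) - 23165/1046 = (175/22)*(1/19538) - 23165/1046 = 175/429836 - 23165/1046 = -4978483945/224804228 ≈ -22.146)
c - 38893 = -4978483945/224804228 - 38893 = -8748289323549/224804228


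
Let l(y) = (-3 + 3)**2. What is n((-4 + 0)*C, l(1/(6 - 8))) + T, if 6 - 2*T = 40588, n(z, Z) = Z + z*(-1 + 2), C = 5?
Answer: -20311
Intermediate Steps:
l(y) = 0 (l(y) = 0**2 = 0)
n(z, Z) = Z + z (n(z, Z) = Z + z*1 = Z + z)
T = -20291 (T = 3 - 1/2*40588 = 3 - 20294 = -20291)
n((-4 + 0)*C, l(1/(6 - 8))) + T = (0 + (-4 + 0)*5) - 20291 = (0 - 4*5) - 20291 = (0 - 20) - 20291 = -20 - 20291 = -20311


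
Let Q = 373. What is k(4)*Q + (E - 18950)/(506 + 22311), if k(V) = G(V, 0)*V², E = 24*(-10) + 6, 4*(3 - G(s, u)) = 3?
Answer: 306367492/22817 ≈ 13427.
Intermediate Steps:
G(s, u) = 9/4 (G(s, u) = 3 - ¼*3 = 3 - ¾ = 9/4)
E = -234 (E = -240 + 6 = -234)
k(V) = 9*V²/4
k(4)*Q + (E - 18950)/(506 + 22311) = ((9/4)*4²)*373 + (-234 - 18950)/(506 + 22311) = ((9/4)*16)*373 - 19184/22817 = 36*373 - 19184*1/22817 = 13428 - 19184/22817 = 306367492/22817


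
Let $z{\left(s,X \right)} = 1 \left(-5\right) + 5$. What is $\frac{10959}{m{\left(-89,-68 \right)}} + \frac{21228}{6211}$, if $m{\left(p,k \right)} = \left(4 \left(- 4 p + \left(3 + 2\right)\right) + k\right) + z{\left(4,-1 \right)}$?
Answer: $\frac{97276077}{8546336} \approx 11.382$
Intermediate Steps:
$z{\left(s,X \right)} = 0$ ($z{\left(s,X \right)} = -5 + 5 = 0$)
$m{\left(p,k \right)} = 20 + k - 16 p$ ($m{\left(p,k \right)} = \left(4 \left(- 4 p + \left(3 + 2\right)\right) + k\right) + 0 = \left(4 \left(- 4 p + 5\right) + k\right) + 0 = \left(4 \left(5 - 4 p\right) + k\right) + 0 = \left(\left(20 - 16 p\right) + k\right) + 0 = \left(20 + k - 16 p\right) + 0 = 20 + k - 16 p$)
$\frac{10959}{m{\left(-89,-68 \right)}} + \frac{21228}{6211} = \frac{10959}{20 - 68 - -1424} + \frac{21228}{6211} = \frac{10959}{20 - 68 + 1424} + 21228 \cdot \frac{1}{6211} = \frac{10959}{1376} + \frac{21228}{6211} = \frac{97276077}{8546336}$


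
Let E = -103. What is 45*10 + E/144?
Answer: 64697/144 ≈ 449.28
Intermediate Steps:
45*10 + E/144 = 45*10 - 103/144 = 450 - 103*1/144 = 450 - 103/144 = 64697/144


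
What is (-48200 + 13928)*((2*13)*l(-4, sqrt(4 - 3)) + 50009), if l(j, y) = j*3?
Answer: -1703215584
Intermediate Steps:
l(j, y) = 3*j
(-48200 + 13928)*((2*13)*l(-4, sqrt(4 - 3)) + 50009) = (-48200 + 13928)*((2*13)*(3*(-4)) + 50009) = -34272*(26*(-12) + 50009) = -34272*(-312 + 50009) = -34272*49697 = -1703215584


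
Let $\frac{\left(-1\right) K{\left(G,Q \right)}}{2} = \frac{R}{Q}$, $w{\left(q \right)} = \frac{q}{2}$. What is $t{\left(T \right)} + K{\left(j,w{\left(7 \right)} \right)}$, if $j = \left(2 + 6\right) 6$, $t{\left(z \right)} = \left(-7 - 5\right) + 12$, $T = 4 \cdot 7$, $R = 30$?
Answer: $- \frac{120}{7} \approx -17.143$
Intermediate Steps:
$w{\left(q \right)} = \frac{q}{2}$ ($w{\left(q \right)} = q \frac{1}{2} = \frac{q}{2}$)
$T = 28$
$t{\left(z \right)} = 0$ ($t{\left(z \right)} = -12 + 12 = 0$)
$j = 48$ ($j = 8 \cdot 6 = 48$)
$K{\left(G,Q \right)} = - \frac{60}{Q}$ ($K{\left(G,Q \right)} = - 2 \frac{30}{Q} = - \frac{60}{Q}$)
$t{\left(T \right)} + K{\left(j,w{\left(7 \right)} \right)} = 0 - \frac{60}{\frac{1}{2} \cdot 7} = 0 - \frac{60}{\frac{7}{2}} = 0 - \frac{120}{7} = - \frac{120}{7}$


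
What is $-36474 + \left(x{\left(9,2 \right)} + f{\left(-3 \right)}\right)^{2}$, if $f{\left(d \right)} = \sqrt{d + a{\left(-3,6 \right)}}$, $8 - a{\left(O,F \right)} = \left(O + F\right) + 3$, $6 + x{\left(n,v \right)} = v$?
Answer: $-36474 + \left(4 - i\right)^{2} \approx -36459.0 - 8.0 i$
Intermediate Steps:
$x{\left(n,v \right)} = -6 + v$
$a{\left(O,F \right)} = 5 - F - O$ ($a{\left(O,F \right)} = 8 - \left(\left(O + F\right) + 3\right) = 8 - \left(\left(F + O\right) + 3\right) = 8 - \left(3 + F + O\right) = 5 - F - O$)
$f{\left(d \right)} = \sqrt{2 + d}$ ($f{\left(d \right)} = \sqrt{d - -2} = \sqrt{d + \left(5 - 6 + 3\right)} = \sqrt{d + 2} = \sqrt{2 + d}$)
$-36474 + \left(x{\left(9,2 \right)} + f{\left(-3 \right)}\right)^{2} = -36474 + \left(\left(-6 + 2\right) + \sqrt{2 - 3}\right)^{2} = -36474 + \left(-4 + \sqrt{-1}\right)^{2} = -36474 + \left(-4 + i\right)^{2}$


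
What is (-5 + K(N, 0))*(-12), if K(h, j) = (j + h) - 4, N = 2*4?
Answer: 12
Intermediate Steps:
N = 8
K(h, j) = -4 + h + j (K(h, j) = (h + j) - 4 = -4 + h + j)
(-5 + K(N, 0))*(-12) = (-5 + (-4 + 8 + 0))*(-12) = (-5 + 4)*(-12) = -1*(-12) = 12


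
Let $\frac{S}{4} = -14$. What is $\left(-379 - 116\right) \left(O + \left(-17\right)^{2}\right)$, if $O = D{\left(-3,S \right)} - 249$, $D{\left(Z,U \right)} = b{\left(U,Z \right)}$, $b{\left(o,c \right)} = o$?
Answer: $7920$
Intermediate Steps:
$S = -56$ ($S = 4 \left(-14\right) = -56$)
$D{\left(Z,U \right)} = U$
$O = -305$ ($O = -56 - 249 = -305$)
$\left(-379 - 116\right) \left(O + \left(-17\right)^{2}\right) = \left(-379 - 116\right) \left(-305 + \left(-17\right)^{2}\right) = - 495 \left(-305 + 289\right) = \left(-495\right) \left(-16\right) = 7920$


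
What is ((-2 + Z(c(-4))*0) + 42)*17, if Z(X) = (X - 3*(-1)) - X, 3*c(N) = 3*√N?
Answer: 680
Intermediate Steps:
c(N) = √N (c(N) = (3*√N)/3 = √N)
Z(X) = 3 (Z(X) = (X + 3) - X = (3 + X) - X = 3)
((-2 + Z(c(-4))*0) + 42)*17 = ((-2 + 3*0) + 42)*17 = ((-2 + 0) + 42)*17 = (-2 + 42)*17 = 40*17 = 680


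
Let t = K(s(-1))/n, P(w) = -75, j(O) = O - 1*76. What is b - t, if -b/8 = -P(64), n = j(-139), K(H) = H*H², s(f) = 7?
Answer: -128657/215 ≈ -598.40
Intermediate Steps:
K(H) = H³
j(O) = -76 + O (j(O) = O - 76 = -76 + O)
n = -215 (n = -76 - 139 = -215)
b = -600 (b = -(-8)*(-75) = -8*75 = -600)
t = -343/215 (t = 7³/(-215) = 343*(-1/215) = -343/215 ≈ -1.5953)
b - t = -600 - 1*(-343/215) = -600 + 343/215 = -128657/215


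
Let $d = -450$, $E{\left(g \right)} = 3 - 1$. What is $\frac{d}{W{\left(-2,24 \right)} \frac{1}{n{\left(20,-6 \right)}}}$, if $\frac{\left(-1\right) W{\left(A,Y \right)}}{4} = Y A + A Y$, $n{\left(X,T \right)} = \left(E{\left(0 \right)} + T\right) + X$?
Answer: $- \frac{75}{4} \approx -18.75$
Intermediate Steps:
$E{\left(g \right)} = 2$ ($E{\left(g \right)} = 3 - 1 = 2$)
$n{\left(X,T \right)} = 2 + T + X$ ($n{\left(X,T \right)} = \left(2 + T\right) + X = 2 + T + X$)
$W{\left(A,Y \right)} = - 8 A Y$ ($W{\left(A,Y \right)} = - 4 \left(Y A + A Y\right) = - 4 \left(A Y + A Y\right) = - 4 \cdot 2 A Y = - 8 A Y$)
$\frac{d}{W{\left(-2,24 \right)} \frac{1}{n{\left(20,-6 \right)}}} = - \frac{450}{\left(-8\right) \left(-2\right) 24 \frac{1}{2 - 6 + 20}} = - \frac{450}{384 \cdot \frac{1}{16}} = - \frac{450}{24} = \left(-450\right) \frac{1}{24} = - \frac{75}{4}$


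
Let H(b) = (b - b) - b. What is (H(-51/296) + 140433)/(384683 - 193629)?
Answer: 41568219/56551984 ≈ 0.73504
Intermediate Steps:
H(b) = -b (H(b) = 0 - b = -b)
(H(-51/296) + 140433)/(384683 - 193629) = (-(-51)/296 + 140433)/(384683 - 193629) = (-(-51)/296 + 140433)/191054 = (-1*(-51/296) + 140433)*(1/191054) = (51/296 + 140433)*(1/191054) = (41568219/296)*(1/191054) = 41568219/56551984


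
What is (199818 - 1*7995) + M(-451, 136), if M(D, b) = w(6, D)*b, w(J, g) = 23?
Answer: 194951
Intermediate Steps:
M(D, b) = 23*b
(199818 - 1*7995) + M(-451, 136) = (199818 - 1*7995) + 23*136 = (199818 - 7995) + 3128 = 191823 + 3128 = 194951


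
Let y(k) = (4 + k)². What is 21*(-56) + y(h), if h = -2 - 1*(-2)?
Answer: -1160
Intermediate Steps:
h = 0 (h = -2 + 2 = 0)
21*(-56) + y(h) = 21*(-56) + (4 + 0)² = -1176 + 4² = -1176 + 16 = -1160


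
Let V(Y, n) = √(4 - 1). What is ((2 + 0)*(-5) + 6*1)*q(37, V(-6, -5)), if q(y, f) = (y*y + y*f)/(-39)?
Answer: 5476/39 + 148*√3/39 ≈ 146.98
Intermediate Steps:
V(Y, n) = √3
q(y, f) = -y²/39 - f*y/39 (q(y, f) = (y² + f*y)*(-1/39) = -y²/39 - f*y/39)
((2 + 0)*(-5) + 6*1)*q(37, V(-6, -5)) = ((2 + 0)*(-5) + 6*1)*(-1/39*37*(√3 + 37)) = (2*(-5) + 6)*(-1/39*37*(37 + √3)) = (-10 + 6)*(-1369/39 - 37*√3/39) = -4*(-1369/39 - 37*√3/39) = 5476/39 + 148*√3/39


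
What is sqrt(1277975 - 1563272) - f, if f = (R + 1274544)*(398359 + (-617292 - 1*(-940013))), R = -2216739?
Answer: 679397970600 + I*sqrt(285297) ≈ 6.794e+11 + 534.13*I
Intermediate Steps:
f = -679397970600 (f = (-2216739 + 1274544)*(398359 + (-617292 - 1*(-940013))) = -942195*(398359 + (-617292 + 940013)) = -942195*(398359 + 322721) = -942195*721080 = -679397970600)
sqrt(1277975 - 1563272) - f = sqrt(1277975 - 1563272) - 1*(-679397970600) = sqrt(-285297) + 679397970600 = I*sqrt(285297) + 679397970600 = 679397970600 + I*sqrt(285297)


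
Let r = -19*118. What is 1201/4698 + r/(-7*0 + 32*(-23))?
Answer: 2854213/864432 ≈ 3.3018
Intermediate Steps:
r = -2242
1201/4698 + r/(-7*0 + 32*(-23)) = 1201/4698 - 2242/(-7*0 + 32*(-23)) = 1201*(1/4698) - 2242/(0 - 736) = 1201/4698 - 2242/(-736) = 1201/4698 - 2242*(-1/736) = 1201/4698 + 1121/368 = 2854213/864432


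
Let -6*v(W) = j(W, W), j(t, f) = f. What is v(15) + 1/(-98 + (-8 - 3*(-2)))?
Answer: -251/100 ≈ -2.5100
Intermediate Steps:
v(W) = -W/6
v(15) + 1/(-98 + (-8 - 3*(-2))) = -⅙*15 + 1/(-98 + (-8 - 3*(-2))) = -5/2 + 1/(-98 + (-8 + 6)) = -5/2 + 1/(-98 - 2) = -5/2 + 1/(-100) = -5/2 - 1/100 = -251/100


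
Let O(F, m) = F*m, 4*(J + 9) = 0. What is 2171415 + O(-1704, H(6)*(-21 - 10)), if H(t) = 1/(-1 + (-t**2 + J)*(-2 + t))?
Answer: 392973291/181 ≈ 2.1711e+6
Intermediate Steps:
J = -9 (J = -9 + (1/4)*0 = -9 + 0 = -9)
H(t) = 1/(-1 + (-9 - t**2)*(-2 + t)) (H(t) = 1/(-1 + (-t**2 - 9)*(-2 + t)) = 1/(-1 + (-9 - t**2)*(-2 + t)))
2171415 + O(-1704, H(6)*(-21 - 10)) = 2171415 - 1704*(-1/(-17 + 6**3 - 2*6**2 + 9*6))*(-21 - 10) = 2171415 - 1704*(-1/(-17 + 216 - 2*36 + 54))*(-31) = 2171415 - 1704*(-1/(-17 + 216 - 72 + 54))*(-31) = 2171415 - 1704*(-1/181)*(-31) = 2171415 - 1704*(-1*1/181)*(-31) = 2171415 - (-1704)*(-31)/181 = 2171415 - 1704*31/181 = 2171415 - 52824/181 = 392973291/181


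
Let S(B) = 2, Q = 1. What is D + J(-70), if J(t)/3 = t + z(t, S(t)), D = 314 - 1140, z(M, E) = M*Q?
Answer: -1246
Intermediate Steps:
z(M, E) = M (z(M, E) = M*1 = M)
D = -826
J(t) = 6*t (J(t) = 3*(t + t) = 3*(2*t) = 6*t)
D + J(-70) = -826 + 6*(-70) = -826 - 420 = -1246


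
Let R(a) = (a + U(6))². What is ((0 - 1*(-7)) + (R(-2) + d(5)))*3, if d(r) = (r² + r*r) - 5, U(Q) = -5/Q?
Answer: 2161/12 ≈ 180.08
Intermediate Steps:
d(r) = -5 + 2*r² (d(r) = (r² + r²) - 5 = 2*r² - 5 = -5 + 2*r²)
R(a) = (-⅚ + a)² (R(a) = (a - 5/6)² = (a - 5*⅙)² = (a - ⅚)² = (-⅚ + a)²)
((0 - 1*(-7)) + (R(-2) + d(5)))*3 = ((0 - 1*(-7)) + ((-5 + 6*(-2))²/36 + (-5 + 2*5²)))*3 = ((0 + 7) + ((-5 - 12)²/36 + (-5 + 2*25)))*3 = (7 + ((1/36)*(-17)² + (-5 + 50)))*3 = (7 + ((1/36)*289 + 45))*3 = (7 + (289/36 + 45))*3 = (7 + 1909/36)*3 = (2161/36)*3 = 2161/12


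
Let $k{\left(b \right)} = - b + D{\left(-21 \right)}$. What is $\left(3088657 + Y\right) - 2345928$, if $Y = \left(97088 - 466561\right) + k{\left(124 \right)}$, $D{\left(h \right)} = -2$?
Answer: $373130$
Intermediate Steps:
$k{\left(b \right)} = -2 - b$ ($k{\left(b \right)} = - b - 2 = -2 - b$)
$Y = -369599$ ($Y = \left(97088 - 466561\right) - 126 = -369473 - 126 = -369599$)
$\left(3088657 + Y\right) - 2345928 = \left(3088657 - 369599\right) - 2345928 = 2719058 - 2345928 = 373130$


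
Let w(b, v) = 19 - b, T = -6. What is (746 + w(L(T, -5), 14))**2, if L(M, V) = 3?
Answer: 580644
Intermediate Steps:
(746 + w(L(T, -5), 14))**2 = (746 + (19 - 1*3))**2 = (746 + (19 - 3))**2 = (746 + 16)**2 = 762**2 = 580644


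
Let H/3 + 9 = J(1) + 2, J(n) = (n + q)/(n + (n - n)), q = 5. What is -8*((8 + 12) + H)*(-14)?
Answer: 1904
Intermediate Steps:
J(n) = (5 + n)/n (J(n) = (n + 5)/(n + (n - n)) = (5 + n)/(n + 0) = (5 + n)/n)
H = -3 (H = -27 + 3*((5 + 1)/1 + 2) = -27 + 3*(1*6 + 2) = -27 + 3*(6 + 2) = -27 + 3*8 = -27 + 24 = -3)
-8*((8 + 12) + H)*(-14) = -8*((8 + 12) - 3)*(-14) = -8*(20 - 3)*(-14) = -8*17*(-14) = -136*(-14) = 1904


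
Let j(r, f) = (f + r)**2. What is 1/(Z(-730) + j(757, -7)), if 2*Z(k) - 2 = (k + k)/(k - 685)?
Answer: 283/159187929 ≈ 1.7778e-6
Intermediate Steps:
Z(k) = 1 + k/(-685 + k) (Z(k) = 1 + ((k + k)/(k - 685))/2 = 1 + ((2*k)/(-685 + k))/2 = 1 + (2*k/(-685 + k))/2 = 1 + k/(-685 + k))
1/(Z(-730) + j(757, -7)) = 1/((-685 + 2*(-730))/(-685 - 730) + (-7 + 757)**2) = 1/((-685 - 1460)/(-1415) + 750**2) = 1/(-1/1415*(-2145) + 562500) = 1/(429/283 + 562500) = 1/(159187929/283) = 283/159187929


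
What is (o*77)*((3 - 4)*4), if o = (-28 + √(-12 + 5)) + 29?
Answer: -308 - 308*I*√7 ≈ -308.0 - 814.89*I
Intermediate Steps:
o = 1 + I*√7 (o = (-28 + √(-7)) + 29 = (-28 + I*√7) + 29 = 1 + I*√7 ≈ 1.0 + 2.6458*I)
(o*77)*((3 - 4)*4) = ((1 + I*√7)*77)*((3 - 4)*4) = (77 + 77*I*√7)*(-1*4) = (77 + 77*I*√7)*(-4) = -308 - 308*I*√7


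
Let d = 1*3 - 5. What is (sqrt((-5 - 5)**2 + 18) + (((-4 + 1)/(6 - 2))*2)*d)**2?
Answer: (3 + sqrt(118))**2 ≈ 192.18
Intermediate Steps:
d = -2 (d = 3 - 5 = -2)
(sqrt((-5 - 5)**2 + 18) + (((-4 + 1)/(6 - 2))*2)*d)**2 = (sqrt((-5 - 5)**2 + 18) + (((-4 + 1)/(6 - 2))*2)*(-2))**2 = (sqrt((-10)**2 + 18) + (-3/4*2)*(-2))**2 = (sqrt(100 + 18) + (-3*1/4*2)*(-2))**2 = (sqrt(118) - 3/4*2*(-2))**2 = (sqrt(118) - 3/2*(-2))**2 = (sqrt(118) + 3)**2 = (3 + sqrt(118))**2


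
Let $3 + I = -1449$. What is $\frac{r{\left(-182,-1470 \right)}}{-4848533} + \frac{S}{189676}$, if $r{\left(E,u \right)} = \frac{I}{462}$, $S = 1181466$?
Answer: $\frac{20049321199259}{3218776208578} \approx 6.2289$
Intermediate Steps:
$I = -1452$ ($I = -3 - 1449 = -1452$)
$r{\left(E,u \right)} = - \frac{22}{7}$ ($r{\left(E,u \right)} = - \frac{1452}{462} = \left(-1452\right) \frac{1}{462} = - \frac{22}{7}$)
$\frac{r{\left(-182,-1470 \right)}}{-4848533} + \frac{S}{189676} = - \frac{22}{7 \left(-4848533\right)} + \frac{1181466}{189676} = \left(- \frac{22}{7}\right) \left(- \frac{1}{4848533}\right) + 1181466 \cdot \frac{1}{189676} = \frac{22}{33939731} + \frac{590733}{94838} = \frac{20049321199259}{3218776208578}$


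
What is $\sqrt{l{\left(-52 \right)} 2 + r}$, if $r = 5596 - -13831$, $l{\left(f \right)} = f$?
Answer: $3 \sqrt{2147} \approx 139.01$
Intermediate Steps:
$r = 19427$ ($r = 5596 + 13831 = 19427$)
$\sqrt{l{\left(-52 \right)} 2 + r} = \sqrt{\left(-52\right) 2 + 19427} = \sqrt{-104 + 19427} = \sqrt{19323} = 3 \sqrt{2147}$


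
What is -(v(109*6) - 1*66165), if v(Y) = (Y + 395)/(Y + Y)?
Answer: 86542771/1308 ≈ 66164.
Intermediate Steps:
v(Y) = (395 + Y)/(2*Y) (v(Y) = (395 + Y)/((2*Y)) = (395 + Y)*(1/(2*Y)) = (395 + Y)/(2*Y))
-(v(109*6) - 1*66165) = -((395 + 109*6)/(2*((109*6))) - 1*66165) = -((1/2)*(395 + 654)/654 - 66165) = -((1/2)*(1/654)*1049 - 66165) = -(1049/1308 - 66165) = -1*(-86542771/1308) = 86542771/1308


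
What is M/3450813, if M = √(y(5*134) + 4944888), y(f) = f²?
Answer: 2*√1348447/3450813 ≈ 0.00067302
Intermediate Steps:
M = 2*√1348447 (M = √((5*134)² + 4944888) = √(670² + 4944888) = √(448900 + 4944888) = √5393788 = 2*√1348447 ≈ 2322.5)
M/3450813 = (2*√1348447)/3450813 = (2*√1348447)*(1/3450813) = 2*√1348447/3450813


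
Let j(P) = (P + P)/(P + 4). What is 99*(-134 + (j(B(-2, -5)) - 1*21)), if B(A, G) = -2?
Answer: -15543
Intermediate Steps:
j(P) = 2*P/(4 + P) (j(P) = (2*P)/(4 + P) = 2*P/(4 + P))
99*(-134 + (j(B(-2, -5)) - 1*21)) = 99*(-134 + (2*(-2)/(4 - 2) - 1*21)) = 99*(-134 + (2*(-2)/2 - 21)) = 99*(-134 + (2*(-2)*(½) - 21)) = 99*(-134 + (-2 - 21)) = 99*(-134 - 23) = 99*(-157) = -15543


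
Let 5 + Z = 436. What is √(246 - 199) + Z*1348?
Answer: 580988 + √47 ≈ 5.8100e+5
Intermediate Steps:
Z = 431 (Z = -5 + 436 = 431)
√(246 - 199) + Z*1348 = √(246 - 199) + 431*1348 = √47 + 580988 = 580988 + √47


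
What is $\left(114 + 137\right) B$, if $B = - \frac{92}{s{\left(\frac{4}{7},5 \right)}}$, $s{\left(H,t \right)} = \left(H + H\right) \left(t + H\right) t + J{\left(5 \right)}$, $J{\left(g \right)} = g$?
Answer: $- \frac{1131508}{1805} \approx -626.87$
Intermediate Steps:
$s{\left(H,t \right)} = 5 + 2 H t \left(H + t\right)$ ($s{\left(H,t \right)} = \left(H + H\right) \left(t + H\right) t + 5 = 2 H \left(H + t\right) t + 5 = 2 H t \left(H + t\right) + 5 = 5 + 2 H t \left(H + t\right)$)
$B = - \frac{4508}{1805}$ ($B = - \frac{92}{5 + 2 \cdot \frac{4}{7} \cdot 5^{2} + 2 \cdot 5 \left(\frac{4}{7}\right)^{2}} = - \frac{92}{5 + 2 \cdot 4 \cdot \frac{1}{7} \cdot 25 + 2 \cdot 5 \left(4 \cdot \frac{1}{7}\right)^{2}} = - \frac{92}{5 + 2 \cdot \frac{4}{7} \cdot 25 + 2 \cdot 5 \left(\frac{4}{7}\right)^{2}} = - \frac{92}{5 + \frac{200}{7} + 2 \cdot 5 \cdot \frac{16}{49}} = - \frac{92}{5 + \frac{200}{7} + \frac{160}{49}} = - \frac{92}{\frac{1805}{49}} = \left(-92\right) \frac{49}{1805} = - \frac{4508}{1805} \approx -2.4975$)
$\left(114 + 137\right) B = \left(114 + 137\right) \left(- \frac{4508}{1805}\right) = 251 \left(- \frac{4508}{1805}\right) = - \frac{1131508}{1805}$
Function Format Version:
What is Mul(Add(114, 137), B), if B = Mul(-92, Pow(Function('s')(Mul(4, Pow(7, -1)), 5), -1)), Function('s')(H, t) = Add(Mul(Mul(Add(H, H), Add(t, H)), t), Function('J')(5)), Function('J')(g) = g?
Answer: Rational(-1131508, 1805) ≈ -626.87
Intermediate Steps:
Function('s')(H, t) = Add(5, Mul(2, H, t, Add(H, t))) (Function('s')(H, t) = Add(Mul(Mul(Add(H, H), Add(t, H)), t), 5) = Add(Mul(Mul(Mul(2, H), Add(H, t)), t), 5) = Add(Mul(Mul(2, H, Add(H, t)), t), 5) = Add(Mul(2, H, t, Add(H, t)), 5) = Add(5, Mul(2, H, t, Add(H, t))))
B = Rational(-4508, 1805) (B = Mul(-92, Pow(Add(5, Mul(2, Mul(4, Pow(7, -1)), Pow(5, 2)), Mul(2, 5, Pow(Mul(4, Pow(7, -1)), 2))), -1)) = Mul(-92, Pow(Add(5, Mul(2, Mul(4, Rational(1, 7)), 25), Mul(2, 5, Pow(Mul(4, Rational(1, 7)), 2))), -1)) = Mul(-92, Pow(Add(5, Mul(2, Rational(4, 7), 25), Mul(2, 5, Pow(Rational(4, 7), 2))), -1)) = Mul(-92, Pow(Add(5, Rational(200, 7), Mul(2, 5, Rational(16, 49))), -1)) = Mul(-92, Pow(Add(5, Rational(200, 7), Rational(160, 49)), -1)) = Mul(-92, Pow(Rational(1805, 49), -1)) = Mul(-92, Rational(49, 1805)) = Rational(-4508, 1805) ≈ -2.4975)
Mul(Add(114, 137), B) = Mul(Add(114, 137), Rational(-4508, 1805)) = Mul(251, Rational(-4508, 1805)) = Rational(-1131508, 1805)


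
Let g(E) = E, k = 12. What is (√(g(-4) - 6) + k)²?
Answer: (12 + I*√10)² ≈ 134.0 + 75.895*I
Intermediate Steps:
(√(g(-4) - 6) + k)² = (√(-4 - 6) + 12)² = (√(-10) + 12)² = (I*√10 + 12)² = (12 + I*√10)²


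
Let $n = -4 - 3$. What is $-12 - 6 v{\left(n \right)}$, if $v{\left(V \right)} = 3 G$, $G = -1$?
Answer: $6$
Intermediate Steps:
$n = -7$
$v{\left(V \right)} = -3$ ($v{\left(V \right)} = 3 \left(-1\right) = -3$)
$-12 - 6 v{\left(n \right)} = -12 - -18 = -12 + 18 = 6$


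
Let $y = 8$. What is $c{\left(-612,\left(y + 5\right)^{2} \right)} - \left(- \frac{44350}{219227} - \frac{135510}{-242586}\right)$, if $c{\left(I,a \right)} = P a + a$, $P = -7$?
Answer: $- \frac{8990814899663}{8863566837} \approx -1014.4$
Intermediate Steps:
$c{\left(I,a \right)} = - 6 a$ ($c{\left(I,a \right)} = - 7 a + a = - 6 a$)
$c{\left(-612,\left(y + 5\right)^{2} \right)} - \left(- \frac{44350}{219227} - \frac{135510}{-242586}\right) = - 6 \left(8 + 5\right)^{2} - \left(- \frac{44350}{219227} - \frac{135510}{-242586}\right) = - 6 \cdot 13^{2} - \left(\left(-44350\right) \frac{1}{219227} - - \frac{22585}{40431}\right) = \left(-6\right) 169 - \left(- \frac{44350}{219227} + \frac{22585}{40431}\right) = -1014 - \frac{3158126945}{8863566837} = - \frac{8990814899663}{8863566837}$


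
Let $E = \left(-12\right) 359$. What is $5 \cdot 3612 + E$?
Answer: $13752$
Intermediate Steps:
$E = -4308$
$5 \cdot 3612 + E = 5 \cdot 3612 - 4308 = 18060 - 4308 = 13752$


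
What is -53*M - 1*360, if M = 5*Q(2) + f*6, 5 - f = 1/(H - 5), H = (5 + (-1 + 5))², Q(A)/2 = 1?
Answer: -94081/38 ≈ -2475.8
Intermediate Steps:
Q(A) = 2 (Q(A) = 2*1 = 2)
H = 81 (H = (5 + 4)² = 9² = 81)
f = 379/76 (f = 5 - 1/(81 - 5) = 5 - 1/76 = 379/76 ≈ 4.9868)
M = 1517/38 (M = 5*2 + (379/76)*6 = 10 + 1137/38 = 1517/38 ≈ 39.921)
-53*M - 1*360 = -53*1517/38 - 1*360 = -80401/38 - 360 = -94081/38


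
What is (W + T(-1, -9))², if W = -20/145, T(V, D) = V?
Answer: 1089/841 ≈ 1.2949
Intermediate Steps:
W = -4/29 (W = -20*1/145 = -4/29 ≈ -0.13793)
(W + T(-1, -9))² = (-4/29 - 1)² = (-33/29)² = 1089/841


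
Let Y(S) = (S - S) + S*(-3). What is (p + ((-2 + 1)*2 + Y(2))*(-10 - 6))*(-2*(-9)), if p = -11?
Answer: 2106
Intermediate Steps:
Y(S) = -3*S (Y(S) = 0 - 3*S = -3*S)
(p + ((-2 + 1)*2 + Y(2))*(-10 - 6))*(-2*(-9)) = (-11 + ((-2 + 1)*2 - 3*2)*(-10 - 6))*(-2*(-9)) = (-11 + (-1*2 - 6)*(-16))*18 = (-11 + (-2 - 6)*(-16))*18 = (-11 - 8*(-16))*18 = (-11 + 128)*18 = 117*18 = 2106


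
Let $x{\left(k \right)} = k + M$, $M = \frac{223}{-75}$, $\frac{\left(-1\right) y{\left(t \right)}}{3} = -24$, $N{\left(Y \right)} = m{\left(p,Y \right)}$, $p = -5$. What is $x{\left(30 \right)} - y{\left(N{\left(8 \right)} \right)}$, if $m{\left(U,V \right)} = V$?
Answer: $- \frac{3373}{75} \approx -44.973$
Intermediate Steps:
$N{\left(Y \right)} = Y$
$y{\left(t \right)} = 72$ ($y{\left(t \right)} = \left(-3\right) \left(-24\right) = 72$)
$M = - \frac{223}{75}$ ($M = 223 \left(- \frac{1}{75}\right) = - \frac{223}{75} \approx -2.9733$)
$x{\left(k \right)} = - \frac{223}{75} + k$ ($x{\left(k \right)} = k - \frac{223}{75} = - \frac{223}{75} + k$)
$x{\left(30 \right)} - y{\left(N{\left(8 \right)} \right)} = \left(- \frac{223}{75} + 30\right) - 72 = \frac{2027}{75} - 72 = - \frac{3373}{75}$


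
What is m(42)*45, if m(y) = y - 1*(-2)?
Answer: 1980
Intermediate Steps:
m(y) = 2 + y (m(y) = y + 2 = 2 + y)
m(42)*45 = (2 + 42)*45 = 44*45 = 1980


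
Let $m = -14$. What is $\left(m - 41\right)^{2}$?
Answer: $3025$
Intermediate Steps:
$\left(m - 41\right)^{2} = \left(-14 - 41\right)^{2} = \left(-55\right)^{2} = 3025$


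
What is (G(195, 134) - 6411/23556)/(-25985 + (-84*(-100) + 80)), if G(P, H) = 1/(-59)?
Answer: 8929/540633756 ≈ 1.6516e-5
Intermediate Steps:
G(P, H) = -1/59
(G(195, 134) - 6411/23556)/(-25985 + (-84*(-100) + 80)) = (-1/59 - 6411/23556)/(-25985 + (-84*(-100) + 80)) = (-1/59 - 6411*1/23556)/(-25985 + (8400 + 80)) = (-1/59 - 2137/7852)/(-25985 + 8480) = -133935/463268/(-17505) = -133935/463268*(-1/17505) = 8929/540633756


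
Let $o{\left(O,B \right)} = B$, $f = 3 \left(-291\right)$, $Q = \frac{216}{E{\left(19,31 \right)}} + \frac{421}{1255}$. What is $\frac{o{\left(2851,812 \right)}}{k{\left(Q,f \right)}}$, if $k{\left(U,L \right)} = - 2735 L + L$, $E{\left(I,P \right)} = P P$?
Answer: $\frac{406}{1193391} \approx 0.00034021$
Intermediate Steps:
$E{\left(I,P \right)} = P^{2}$
$Q = \frac{675661}{1206055}$ ($Q = \frac{216}{31^{2}} + \frac{421}{1255} = \frac{216}{961} + 421 \cdot \frac{1}{1255} = 216 \cdot \frac{1}{961} + \frac{421}{1255} = \frac{216}{961} + \frac{421}{1255} = \frac{675661}{1206055} \approx 0.56022$)
$f = -873$
$k{\left(U,L \right)} = - 2734 L$
$\frac{o{\left(2851,812 \right)}}{k{\left(Q,f \right)}} = \frac{812}{\left(-2734\right) \left(-873\right)} = \frac{812}{2386782} = 812 \cdot \frac{1}{2386782} = \frac{406}{1193391}$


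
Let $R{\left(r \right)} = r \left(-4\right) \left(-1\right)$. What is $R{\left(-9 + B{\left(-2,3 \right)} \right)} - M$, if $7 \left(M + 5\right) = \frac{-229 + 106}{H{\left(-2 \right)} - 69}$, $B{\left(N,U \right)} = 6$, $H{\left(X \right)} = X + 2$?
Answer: $- \frac{1168}{161} \approx -7.2547$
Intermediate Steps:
$H{\left(X \right)} = 2 + X$
$R{\left(r \right)} = 4 r$ ($R{\left(r \right)} = - 4 r \left(-1\right) = 4 r$)
$M = - \frac{764}{161}$ ($M = -5 + \frac{\left(-229 + 106\right) \frac{1}{\left(2 - 2\right) - 69}}{7} = -5 + \frac{\left(-123\right) \frac{1}{0 - 69}}{7} = -5 + \frac{\left(-123\right) \frac{1}{-69}}{7} = -5 + \frac{\left(-123\right) \left(- \frac{1}{69}\right)}{7} = -5 + \frac{1}{7} \cdot \frac{41}{23} = -5 + \frac{41}{161} = - \frac{764}{161} \approx -4.7453$)
$R{\left(-9 + B{\left(-2,3 \right)} \right)} - M = 4 \left(-9 + 6\right) - - \frac{764}{161} = 4 \left(-3\right) + \frac{764}{161} = -12 + \frac{764}{161} = - \frac{1168}{161}$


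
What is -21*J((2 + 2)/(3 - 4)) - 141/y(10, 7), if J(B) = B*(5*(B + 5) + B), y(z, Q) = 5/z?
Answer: -198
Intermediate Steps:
J(B) = B*(25 + 6*B) (J(B) = B*(5*(5 + B) + B) = B*((25 + 5*B) + B) = B*(25 + 6*B))
-21*J((2 + 2)/(3 - 4)) - 141/y(10, 7) = -21*(2 + 2)/(3 - 4)*(25 + 6*((2 + 2)/(3 - 4))) - 141/(5/10) = -21*4/(-1)*(25 + 6*(4/(-1))) - 141/(5*(⅒)) = -21*4*(-1)*(25 + 6*(4*(-1))) - 141/½ = -(-84)*(25 + 6*(-4)) - 141*2 = -(-84)*(25 - 24) - 282 = -(-84) - 282 = -21*(-4) - 282 = 84 - 282 = -198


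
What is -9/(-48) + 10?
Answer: 163/16 ≈ 10.188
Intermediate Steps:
-9/(-48) + 10 = -1/48*(-9) + 10 = 3/16 + 10 = 163/16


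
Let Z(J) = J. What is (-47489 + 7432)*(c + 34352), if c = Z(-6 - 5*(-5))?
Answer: -1376799147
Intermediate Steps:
c = 19 (c = -6 - 5*(-5) = -6 + 25 = 19)
(-47489 + 7432)*(c + 34352) = (-47489 + 7432)*(19 + 34352) = -40057*34371 = -1376799147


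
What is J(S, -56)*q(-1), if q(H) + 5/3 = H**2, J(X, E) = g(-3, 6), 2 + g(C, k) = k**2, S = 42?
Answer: -68/3 ≈ -22.667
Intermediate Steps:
g(C, k) = -2 + k**2
J(X, E) = 34 (J(X, E) = -2 + 6**2 = -2 + 36 = 34)
q(H) = -5/3 + H**2
J(S, -56)*q(-1) = 34*(-5/3 + (-1)**2) = 34*(-5/3 + 1) = 34*(-2/3) = -68/3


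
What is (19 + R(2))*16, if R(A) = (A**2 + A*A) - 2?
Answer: 400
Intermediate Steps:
R(A) = -2 + 2*A**2 (R(A) = (A**2 + A**2) - 2 = 2*A**2 - 2 = -2 + 2*A**2)
(19 + R(2))*16 = (19 + (-2 + 2*2**2))*16 = (19 + (-2 + 2*4))*16 = (19 + (-2 + 8))*16 = (19 + 6)*16 = 25*16 = 400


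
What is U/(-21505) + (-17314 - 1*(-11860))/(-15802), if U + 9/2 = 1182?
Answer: 19736283/67964402 ≈ 0.29039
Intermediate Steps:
U = 2355/2 (U = -9/2 + 1182 = 2355/2 ≈ 1177.5)
U/(-21505) + (-17314 - 1*(-11860))/(-15802) = (2355/2)/(-21505) + (-17314 - 1*(-11860))/(-15802) = (2355/2)*(-1/21505) + (-17314 + 11860)*(-1/15802) = -471/8602 - 5454*(-1/15802) = -471/8602 + 2727/7901 = 19736283/67964402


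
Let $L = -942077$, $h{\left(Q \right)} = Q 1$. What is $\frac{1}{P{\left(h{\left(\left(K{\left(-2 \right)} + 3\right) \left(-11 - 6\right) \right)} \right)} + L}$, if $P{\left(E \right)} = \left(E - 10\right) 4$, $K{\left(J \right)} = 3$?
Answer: $- \frac{1}{942525} \approx -1.061 \cdot 10^{-6}$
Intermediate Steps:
$h{\left(Q \right)} = Q$
$P{\left(E \right)} = -40 + 4 E$ ($P{\left(E \right)} = \left(-10 + E\right) 4 = -40 + 4 E$)
$\frac{1}{P{\left(h{\left(\left(K{\left(-2 \right)} + 3\right) \left(-11 - 6\right) \right)} \right)} + L} = \frac{1}{\left(-40 + 4 \left(3 + 3\right) \left(-11 - 6\right)\right) - 942077} = \frac{1}{\left(-40 + 4 \cdot 6 \left(-17\right)\right) - 942077} = \frac{1}{\left(-40 + 4 \left(-102\right)\right) - 942077} = \frac{1}{\left(-40 - 408\right) - 942077} = \frac{1}{-448 - 942077} = \frac{1}{-942525} = - \frac{1}{942525}$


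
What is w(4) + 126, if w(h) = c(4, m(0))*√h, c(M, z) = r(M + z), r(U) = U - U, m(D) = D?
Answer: 126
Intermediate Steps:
r(U) = 0
c(M, z) = 0
w(h) = 0 (w(h) = 0*√h = 0)
w(4) + 126 = 0 + 126 = 126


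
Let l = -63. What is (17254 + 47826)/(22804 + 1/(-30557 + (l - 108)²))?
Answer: 85645280/30010063 ≈ 2.8539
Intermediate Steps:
(17254 + 47826)/(22804 + 1/(-30557 + (l - 108)²)) = (17254 + 47826)/(22804 + 1/(-30557 + (-63 - 108)²)) = 65080/(22804 + 1/(-30557 + (-171)²)) = 65080/(22804 + 1/(-30557 + 29241)) = 65080/(22804 + 1/(-1316)) = 65080/(22804 - 1/1316) = 65080/(30010063/1316) = 65080*(1316/30010063) = 85645280/30010063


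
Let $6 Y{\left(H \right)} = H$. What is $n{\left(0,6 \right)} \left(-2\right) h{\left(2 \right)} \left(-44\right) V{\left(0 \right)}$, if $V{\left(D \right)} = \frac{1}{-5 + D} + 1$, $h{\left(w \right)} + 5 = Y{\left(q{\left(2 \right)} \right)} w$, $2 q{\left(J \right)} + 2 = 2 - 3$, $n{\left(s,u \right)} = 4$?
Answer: $- \frac{7744}{5} \approx -1548.8$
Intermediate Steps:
$q{\left(J \right)} = - \frac{3}{2}$ ($q{\left(J \right)} = -1 + \frac{2 - 3}{2} = -1 + \frac{1}{2} \left(-1\right) = -1 - \frac{1}{2} = - \frac{3}{2}$)
$Y{\left(H \right)} = \frac{H}{6}$
$h{\left(w \right)} = -5 - \frac{w}{4}$ ($h{\left(w \right)} = -5 + \frac{1}{6} \left(- \frac{3}{2}\right) w = -5 - \frac{w}{4}$)
$V{\left(D \right)} = 1 + \frac{1}{-5 + D}$
$n{\left(0,6 \right)} \left(-2\right) h{\left(2 \right)} \left(-44\right) V{\left(0 \right)} = 4 \left(-2\right) \left(-5 - \frac{1}{2}\right) \left(-44\right) \frac{-4 + 0}{-5 + 0} = - 8 \left(-5 - \frac{1}{2}\right) \left(-44\right) \frac{1}{-5} \left(-4\right) = \left(-8\right) \left(- \frac{11}{2}\right) \left(-44\right) \left(\left(- \frac{1}{5}\right) \left(-4\right)\right) = 44 \left(-44\right) \frac{4}{5} = \left(-1936\right) \frac{4}{5} = - \frac{7744}{5}$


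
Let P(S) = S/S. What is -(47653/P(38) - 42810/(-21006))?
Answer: -166840288/3501 ≈ -47655.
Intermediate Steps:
P(S) = 1
-(47653/P(38) - 42810/(-21006)) = -(47653/1 - 42810/(-21006)) = -(47653*1 - 42810*(-1/21006)) = -(47653 + 7135/3501) = -1*166840288/3501 = -166840288/3501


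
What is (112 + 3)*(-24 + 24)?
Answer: 0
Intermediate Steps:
(112 + 3)*(-24 + 24) = 115*0 = 0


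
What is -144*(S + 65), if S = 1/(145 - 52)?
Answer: -290208/31 ≈ -9361.5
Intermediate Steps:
S = 1/93 ≈ 0.010753
-144*(S + 65) = -144*(1/93 + 65) = -144*6046/93 = -290208/31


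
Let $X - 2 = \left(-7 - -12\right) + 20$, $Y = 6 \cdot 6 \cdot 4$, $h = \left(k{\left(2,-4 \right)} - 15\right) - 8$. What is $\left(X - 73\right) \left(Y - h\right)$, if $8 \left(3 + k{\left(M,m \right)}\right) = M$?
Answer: $- \frac{15617}{2} \approx -7808.5$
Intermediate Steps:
$k{\left(M,m \right)} = -3 + \frac{M}{8}$
$h = - \frac{103}{4}$ ($h = \left(\left(-3 + \frac{1}{8} \cdot 2\right) - 15\right) - 8 = \left(\left(-3 + \frac{1}{4}\right) - 15\right) - 8 = \left(- \frac{11}{4} - 15\right) - 8 = - \frac{71}{4} - 8 = - \frac{103}{4} \approx -25.75$)
$Y = 144$ ($Y = 36 \cdot 4 = 144$)
$X = 27$ ($X = 2 + \left(\left(-7 - -12\right) + 20\right) = 2 + \left(\left(-7 + 12\right) + 20\right) = 2 + \left(5 + 20\right) = 2 + 25 = 27$)
$\left(X - 73\right) \left(Y - h\right) = \left(27 - 73\right) \left(144 - - \frac{103}{4}\right) = - 46 \left(144 + \frac{103}{4}\right) = \left(-46\right) \frac{679}{4} = - \frac{15617}{2}$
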